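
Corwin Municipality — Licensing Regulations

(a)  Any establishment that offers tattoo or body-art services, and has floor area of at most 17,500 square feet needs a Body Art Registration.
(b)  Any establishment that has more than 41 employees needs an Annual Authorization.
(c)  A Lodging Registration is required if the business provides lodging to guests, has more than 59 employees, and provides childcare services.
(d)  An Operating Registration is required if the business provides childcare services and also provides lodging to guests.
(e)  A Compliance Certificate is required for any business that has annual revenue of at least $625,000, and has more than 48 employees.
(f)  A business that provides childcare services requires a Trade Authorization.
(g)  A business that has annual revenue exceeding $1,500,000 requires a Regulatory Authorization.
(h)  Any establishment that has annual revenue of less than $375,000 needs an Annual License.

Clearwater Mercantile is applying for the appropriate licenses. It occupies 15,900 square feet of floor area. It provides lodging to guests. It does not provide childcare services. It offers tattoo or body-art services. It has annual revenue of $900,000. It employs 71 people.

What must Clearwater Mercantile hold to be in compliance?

(a) offers tattoo or body-art services; floor area 15,900 square feet ≤ 17,500 square feet → Body Art Registration required.
(b) employees 71 > 41 → Annual Authorization required.
(c) provides lodging to guests; employees 71 > 59; does not provide childcare services → Lodging Registration not required.
(d) does not provide childcare services; provides lodging to guests → Operating Registration not required.
(e) revenue $900,000 ≥ $625,000; employees 71 > 48 → Compliance Certificate required.
(f) does not provide childcare services → Trade Authorization not required.
(g) revenue $900,000 ≤ $1,500,000 → Regulatory Authorization not required.
(h) revenue $900,000 ≥ $375,000 → Annual License not required.

Annual Authorization, Body Art Registration, Compliance Certificate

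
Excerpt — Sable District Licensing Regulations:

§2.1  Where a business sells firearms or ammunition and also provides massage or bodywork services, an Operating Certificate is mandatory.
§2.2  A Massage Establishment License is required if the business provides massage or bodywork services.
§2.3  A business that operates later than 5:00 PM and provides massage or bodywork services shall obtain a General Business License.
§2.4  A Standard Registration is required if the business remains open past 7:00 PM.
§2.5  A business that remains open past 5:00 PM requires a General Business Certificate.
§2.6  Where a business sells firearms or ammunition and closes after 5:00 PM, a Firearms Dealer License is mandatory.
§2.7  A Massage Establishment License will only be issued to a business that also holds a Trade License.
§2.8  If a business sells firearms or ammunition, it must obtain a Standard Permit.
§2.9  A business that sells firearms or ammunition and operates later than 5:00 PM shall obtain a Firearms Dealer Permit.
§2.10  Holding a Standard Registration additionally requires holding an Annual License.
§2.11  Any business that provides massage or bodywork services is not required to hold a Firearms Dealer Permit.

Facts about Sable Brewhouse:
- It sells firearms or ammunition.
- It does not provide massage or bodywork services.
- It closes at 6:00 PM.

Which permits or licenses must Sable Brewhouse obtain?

§2.1 sells firearms or ammunition; does not provide massage or bodywork services → Operating Certificate not required.
§2.2 does not provide massage or bodywork services → Massage Establishment License not required.
§2.3 closes 6:00 PM, after 5:00 PM; does not provide massage or bodywork services → General Business License not required.
§2.4 closes 6:00 PM, at/before 7:00 PM → Standard Registration not required.
§2.5 closes 6:00 PM, after 5:00 PM → General Business Certificate required.
§2.6 sells firearms or ammunition; closes 6:00 PM, after 5:00 PM → Firearms Dealer License required.
§2.7 Massage Establishment License is not required → no effect.
§2.8 sells firearms or ammunition → Standard Permit required.
§2.9 sells firearms or ammunition; closes 6:00 PM, after 5:00 PM → Firearms Dealer Permit required.
§2.10 Standard Registration is not required → no effect.
§2.11 does not provide massage or bodywork services → Firearms Dealer Permit exemption does not apply.

Firearms Dealer License, Firearms Dealer Permit, General Business Certificate, Standard Permit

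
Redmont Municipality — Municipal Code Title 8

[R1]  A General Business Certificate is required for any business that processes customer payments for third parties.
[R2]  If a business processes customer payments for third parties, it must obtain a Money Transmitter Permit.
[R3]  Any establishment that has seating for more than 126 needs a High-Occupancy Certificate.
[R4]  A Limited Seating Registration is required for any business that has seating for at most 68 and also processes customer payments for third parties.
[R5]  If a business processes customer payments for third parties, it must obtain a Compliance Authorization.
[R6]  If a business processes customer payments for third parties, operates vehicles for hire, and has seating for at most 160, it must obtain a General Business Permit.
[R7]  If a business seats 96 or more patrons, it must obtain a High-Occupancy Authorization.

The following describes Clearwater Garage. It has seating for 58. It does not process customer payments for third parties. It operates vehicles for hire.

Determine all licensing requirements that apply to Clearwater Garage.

[R1] does not process customer payments for third parties → General Business Certificate not required.
[R2] does not process customer payments for third parties → Money Transmitter Permit not required.
[R3] seating 58 ≤ 126 → High-Occupancy Certificate not required.
[R4] seating 58 ≤ 68; does not process customer payments for third parties → Limited Seating Registration not required.
[R5] does not process customer payments for third parties → Compliance Authorization not required.
[R6] does not process customer payments for third parties; operates vehicles for hire; seating 58 ≤ 160 → General Business Permit not required.
[R7] seating 58 < 96 → High-Occupancy Authorization not required.

None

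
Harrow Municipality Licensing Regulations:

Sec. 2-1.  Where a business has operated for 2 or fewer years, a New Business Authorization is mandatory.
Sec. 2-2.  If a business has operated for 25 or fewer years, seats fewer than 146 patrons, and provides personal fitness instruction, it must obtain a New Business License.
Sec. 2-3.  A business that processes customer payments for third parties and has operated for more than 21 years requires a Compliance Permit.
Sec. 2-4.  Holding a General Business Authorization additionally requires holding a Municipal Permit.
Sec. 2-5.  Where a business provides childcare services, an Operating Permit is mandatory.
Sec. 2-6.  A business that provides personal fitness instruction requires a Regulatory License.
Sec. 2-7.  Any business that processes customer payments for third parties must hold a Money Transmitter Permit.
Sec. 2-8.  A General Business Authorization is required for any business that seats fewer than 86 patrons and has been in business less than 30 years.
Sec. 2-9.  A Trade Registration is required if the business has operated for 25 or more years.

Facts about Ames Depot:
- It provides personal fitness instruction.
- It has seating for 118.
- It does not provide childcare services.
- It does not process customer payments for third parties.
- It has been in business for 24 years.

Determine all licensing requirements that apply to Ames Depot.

New Business License, Regulatory License

Sec. 2-1. years in business 24 > 2 → New Business Authorization not required.
Sec. 2-2. years in business 24 ≤ 25; seating 118 < 146; provides personal fitness instruction → New Business License required.
Sec. 2-3. does not process customer payments for third parties; years in business 24 > 21 → Compliance Permit not required.
Sec. 2-4. General Business Authorization is not required → no effect.
Sec. 2-5. does not provide childcare services → Operating Permit not required.
Sec. 2-6. provides personal fitness instruction → Regulatory License required.
Sec. 2-7. does not process customer payments for third parties → Money Transmitter Permit not required.
Sec. 2-8. seating 118 ≥ 86; years in business 24 < 30 → General Business Authorization not required.
Sec. 2-9. years in business 24 < 25 → Trade Registration not required.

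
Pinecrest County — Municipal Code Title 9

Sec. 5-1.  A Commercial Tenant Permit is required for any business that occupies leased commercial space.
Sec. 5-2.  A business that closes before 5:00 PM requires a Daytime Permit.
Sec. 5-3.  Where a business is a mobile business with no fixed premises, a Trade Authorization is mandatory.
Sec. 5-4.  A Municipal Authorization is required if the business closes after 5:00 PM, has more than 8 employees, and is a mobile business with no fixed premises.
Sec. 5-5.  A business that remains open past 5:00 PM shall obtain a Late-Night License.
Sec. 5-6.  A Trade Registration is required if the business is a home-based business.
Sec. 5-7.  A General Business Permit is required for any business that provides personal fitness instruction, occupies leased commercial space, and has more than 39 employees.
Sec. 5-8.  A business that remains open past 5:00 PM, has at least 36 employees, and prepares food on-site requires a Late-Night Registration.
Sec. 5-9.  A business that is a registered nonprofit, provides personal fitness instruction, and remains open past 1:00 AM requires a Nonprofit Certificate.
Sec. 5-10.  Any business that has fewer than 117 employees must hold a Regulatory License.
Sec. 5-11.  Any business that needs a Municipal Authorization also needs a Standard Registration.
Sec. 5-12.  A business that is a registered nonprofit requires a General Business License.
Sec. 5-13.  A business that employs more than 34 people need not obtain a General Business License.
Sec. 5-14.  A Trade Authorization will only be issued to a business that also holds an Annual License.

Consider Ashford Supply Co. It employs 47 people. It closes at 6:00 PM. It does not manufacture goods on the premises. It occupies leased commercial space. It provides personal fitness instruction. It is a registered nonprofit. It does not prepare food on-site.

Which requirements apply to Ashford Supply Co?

Commercial Tenant Permit, General Business Permit, Late-Night License, Regulatory License

Sec. 5-1. occupies leased commercial space → Commercial Tenant Permit required.
Sec. 5-2. closes 6:00 PM, after 5:00 PM → Daytime Permit not required.
Sec. 5-3. occupies leased commercial space (not: is a mobile business with no fixed premises) → Trade Authorization not required.
Sec. 5-4. closes 6:00 PM, after 5:00 PM; employees 47 > 8; occupies leased commercial space (not: is a mobile business with no fixed premises) → Municipal Authorization not required.
Sec. 5-5. closes 6:00 PM, after 5:00 PM → Late-Night License required.
Sec. 5-6. occupies leased commercial space (not: is a home-based business) → Trade Registration not required.
Sec. 5-7. provides personal fitness instruction; occupies leased commercial space; employees 47 > 39 → General Business Permit required.
Sec. 5-8. closes 6:00 PM, after 5:00 PM; employees 47 ≥ 36; does not prepare food on-site → Late-Night Registration not required.
Sec. 5-9. is a registered nonprofit; provides personal fitness instruction; closes 6:00 PM, at/before 1:00 AM → Nonprofit Certificate not required.
Sec. 5-10. employees 47 < 117 → Regulatory License required.
Sec. 5-11. Municipal Authorization is not required → no effect.
Sec. 5-12. is a registered nonprofit → General Business License required.
Sec. 5-13. employees 47 > 34 → exempt from General Business License.
Sec. 5-14. Trade Authorization is not required → no effect.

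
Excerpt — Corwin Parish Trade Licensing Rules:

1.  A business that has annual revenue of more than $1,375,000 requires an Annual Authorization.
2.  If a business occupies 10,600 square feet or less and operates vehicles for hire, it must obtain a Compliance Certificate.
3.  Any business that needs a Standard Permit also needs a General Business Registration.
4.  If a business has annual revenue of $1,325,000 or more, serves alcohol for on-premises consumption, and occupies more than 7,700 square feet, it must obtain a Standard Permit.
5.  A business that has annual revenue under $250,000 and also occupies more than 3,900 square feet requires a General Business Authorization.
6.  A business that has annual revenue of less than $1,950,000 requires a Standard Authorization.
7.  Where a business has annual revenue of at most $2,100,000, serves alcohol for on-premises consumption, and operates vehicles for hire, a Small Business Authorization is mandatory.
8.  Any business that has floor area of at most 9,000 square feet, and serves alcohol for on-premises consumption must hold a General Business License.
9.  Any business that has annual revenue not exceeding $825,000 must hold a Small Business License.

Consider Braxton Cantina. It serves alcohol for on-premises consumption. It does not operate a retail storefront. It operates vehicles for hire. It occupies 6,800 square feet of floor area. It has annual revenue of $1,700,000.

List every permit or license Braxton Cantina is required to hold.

Annual Authorization, Compliance Certificate, General Business License, Small Business Authorization, Standard Authorization

1. revenue $1,700,000 > $1,375,000 → Annual Authorization required.
2. floor area 6,800 square feet ≤ 10,600 square feet; operates vehicles for hire → Compliance Certificate required.
3. Standard Permit is not required → no effect.
4. revenue $1,700,000 ≥ $1,325,000; serves alcohol for on-premises consumption; floor area 6,800 square feet ≤ 7,700 square feet → Standard Permit not required.
5. revenue $1,700,000 ≥ $250,000; floor area 6,800 square feet > 3,900 square feet → General Business Authorization not required.
6. revenue $1,700,000 < $1,950,000 → Standard Authorization required.
7. revenue $1,700,000 ≤ $2,100,000; serves alcohol for on-premises consumption; operates vehicles for hire → Small Business Authorization required.
8. floor area 6,800 square feet ≤ 9,000 square feet; serves alcohol for on-premises consumption → General Business License required.
9. revenue $1,700,000 > $825,000 → Small Business License not required.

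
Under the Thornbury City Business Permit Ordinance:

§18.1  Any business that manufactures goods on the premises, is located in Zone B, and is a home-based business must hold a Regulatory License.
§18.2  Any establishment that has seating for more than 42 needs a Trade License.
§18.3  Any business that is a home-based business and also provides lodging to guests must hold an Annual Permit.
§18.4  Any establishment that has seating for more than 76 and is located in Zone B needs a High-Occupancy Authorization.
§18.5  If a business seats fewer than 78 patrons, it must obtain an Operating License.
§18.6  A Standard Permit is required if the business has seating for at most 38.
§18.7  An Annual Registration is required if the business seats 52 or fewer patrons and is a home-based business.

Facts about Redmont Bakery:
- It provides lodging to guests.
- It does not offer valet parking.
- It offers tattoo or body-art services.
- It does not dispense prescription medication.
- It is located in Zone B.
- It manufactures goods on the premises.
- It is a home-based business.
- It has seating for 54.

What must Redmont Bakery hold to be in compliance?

§18.1 manufactures goods on the premises; is located in Zone B; is a home-based business → Regulatory License required.
§18.2 seating 54 > 42 → Trade License required.
§18.3 is a home-based business; provides lodging to guests → Annual Permit required.
§18.4 seating 54 ≤ 76; is located in Zone B → High-Occupancy Authorization not required.
§18.5 seating 54 < 78 → Operating License required.
§18.6 seating 54 > 38 → Standard Permit not required.
§18.7 seating 54 > 52; is a home-based business → Annual Registration not required.

Annual Permit, Operating License, Regulatory License, Trade License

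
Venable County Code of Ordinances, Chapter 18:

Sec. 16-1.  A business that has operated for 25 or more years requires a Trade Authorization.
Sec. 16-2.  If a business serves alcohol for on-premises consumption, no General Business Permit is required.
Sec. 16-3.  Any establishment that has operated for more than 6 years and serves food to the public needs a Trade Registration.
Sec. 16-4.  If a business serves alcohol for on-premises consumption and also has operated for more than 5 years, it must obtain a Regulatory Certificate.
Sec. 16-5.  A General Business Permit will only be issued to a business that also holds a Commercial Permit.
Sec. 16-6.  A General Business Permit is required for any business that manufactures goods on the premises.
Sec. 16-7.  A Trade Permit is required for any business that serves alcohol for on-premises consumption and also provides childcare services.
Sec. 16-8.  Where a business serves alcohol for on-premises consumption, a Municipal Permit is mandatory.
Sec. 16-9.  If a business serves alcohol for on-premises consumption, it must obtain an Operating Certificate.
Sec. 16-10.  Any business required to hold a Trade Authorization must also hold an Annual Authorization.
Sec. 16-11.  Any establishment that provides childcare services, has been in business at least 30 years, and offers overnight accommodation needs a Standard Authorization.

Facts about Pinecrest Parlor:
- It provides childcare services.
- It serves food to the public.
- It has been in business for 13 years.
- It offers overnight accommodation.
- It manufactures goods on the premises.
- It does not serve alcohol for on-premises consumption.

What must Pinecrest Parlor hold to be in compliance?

Sec. 16-1. years in business 13 < 25 → Trade Authorization not required.
Sec. 16-2. does not serve alcohol for on-premises consumption → General Business Permit exemption does not apply.
Sec. 16-3. years in business 13 > 6; serves food to the public → Trade Registration required.
Sec. 16-4. does not serve alcohol for on-premises consumption; years in business 13 > 5 → Regulatory Certificate not required.
Sec. 16-5. General Business Permit is required → Commercial Permit also required.
Sec. 16-6. manufactures goods on the premises → General Business Permit required.
Sec. 16-7. does not serve alcohol for on-premises consumption; provides childcare services → Trade Permit not required.
Sec. 16-8. does not serve alcohol for on-premises consumption → Municipal Permit not required.
Sec. 16-9. does not serve alcohol for on-premises consumption → Operating Certificate not required.
Sec. 16-10. Trade Authorization is not required → no effect.
Sec. 16-11. provides childcare services; years in business 13 < 30; offers overnight accommodation → Standard Authorization not required.

Commercial Permit, General Business Permit, Trade Registration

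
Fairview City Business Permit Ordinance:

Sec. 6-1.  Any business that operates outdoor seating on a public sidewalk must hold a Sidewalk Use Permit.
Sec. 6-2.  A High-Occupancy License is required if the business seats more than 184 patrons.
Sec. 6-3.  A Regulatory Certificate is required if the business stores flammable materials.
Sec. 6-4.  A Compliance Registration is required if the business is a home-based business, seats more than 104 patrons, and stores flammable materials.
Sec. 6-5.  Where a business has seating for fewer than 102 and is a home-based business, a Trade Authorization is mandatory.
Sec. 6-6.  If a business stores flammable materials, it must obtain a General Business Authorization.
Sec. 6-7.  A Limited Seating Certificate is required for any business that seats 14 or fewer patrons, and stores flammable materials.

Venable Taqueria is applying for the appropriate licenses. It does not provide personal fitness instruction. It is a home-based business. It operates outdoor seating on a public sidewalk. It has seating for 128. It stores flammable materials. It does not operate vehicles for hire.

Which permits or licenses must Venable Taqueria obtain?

Compliance Registration, General Business Authorization, Regulatory Certificate, Sidewalk Use Permit

Sec. 6-1. operates outdoor seating on a public sidewalk → Sidewalk Use Permit required.
Sec. 6-2. seating 128 ≤ 184 → High-Occupancy License not required.
Sec. 6-3. stores flammable materials → Regulatory Certificate required.
Sec. 6-4. is a home-based business; seating 128 > 104; stores flammable materials → Compliance Registration required.
Sec. 6-5. seating 128 ≥ 102; is a home-based business → Trade Authorization not required.
Sec. 6-6. stores flammable materials → General Business Authorization required.
Sec. 6-7. seating 128 > 14; stores flammable materials → Limited Seating Certificate not required.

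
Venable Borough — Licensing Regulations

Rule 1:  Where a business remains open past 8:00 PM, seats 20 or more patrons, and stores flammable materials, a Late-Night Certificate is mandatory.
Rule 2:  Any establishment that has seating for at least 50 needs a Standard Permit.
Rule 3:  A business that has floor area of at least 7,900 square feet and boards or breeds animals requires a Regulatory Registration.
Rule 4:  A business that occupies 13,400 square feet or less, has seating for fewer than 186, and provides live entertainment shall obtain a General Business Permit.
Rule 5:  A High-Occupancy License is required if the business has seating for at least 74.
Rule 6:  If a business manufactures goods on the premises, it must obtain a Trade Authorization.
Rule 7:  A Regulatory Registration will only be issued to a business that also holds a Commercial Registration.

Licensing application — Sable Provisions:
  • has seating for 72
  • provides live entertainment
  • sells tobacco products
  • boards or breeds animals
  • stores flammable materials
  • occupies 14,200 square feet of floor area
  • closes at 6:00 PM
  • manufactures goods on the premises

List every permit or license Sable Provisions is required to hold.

Commercial Registration, Regulatory Registration, Standard Permit, Trade Authorization

Rule 1: closes 6:00 PM, at/before 8:00 PM; seating 72 ≥ 20; stores flammable materials → Late-Night Certificate not required.
Rule 2: seating 72 ≥ 50 → Standard Permit required.
Rule 3: floor area 14,200 square feet ≥ 7,900 square feet; boards or breeds animals → Regulatory Registration required.
Rule 4: floor area 14,200 square feet > 13,400 square feet; seating 72 < 186; provides live entertainment → General Business Permit not required.
Rule 5: seating 72 < 74 → High-Occupancy License not required.
Rule 6: manufactures goods on the premises → Trade Authorization required.
Rule 7: Regulatory Registration is required → Commercial Registration also required.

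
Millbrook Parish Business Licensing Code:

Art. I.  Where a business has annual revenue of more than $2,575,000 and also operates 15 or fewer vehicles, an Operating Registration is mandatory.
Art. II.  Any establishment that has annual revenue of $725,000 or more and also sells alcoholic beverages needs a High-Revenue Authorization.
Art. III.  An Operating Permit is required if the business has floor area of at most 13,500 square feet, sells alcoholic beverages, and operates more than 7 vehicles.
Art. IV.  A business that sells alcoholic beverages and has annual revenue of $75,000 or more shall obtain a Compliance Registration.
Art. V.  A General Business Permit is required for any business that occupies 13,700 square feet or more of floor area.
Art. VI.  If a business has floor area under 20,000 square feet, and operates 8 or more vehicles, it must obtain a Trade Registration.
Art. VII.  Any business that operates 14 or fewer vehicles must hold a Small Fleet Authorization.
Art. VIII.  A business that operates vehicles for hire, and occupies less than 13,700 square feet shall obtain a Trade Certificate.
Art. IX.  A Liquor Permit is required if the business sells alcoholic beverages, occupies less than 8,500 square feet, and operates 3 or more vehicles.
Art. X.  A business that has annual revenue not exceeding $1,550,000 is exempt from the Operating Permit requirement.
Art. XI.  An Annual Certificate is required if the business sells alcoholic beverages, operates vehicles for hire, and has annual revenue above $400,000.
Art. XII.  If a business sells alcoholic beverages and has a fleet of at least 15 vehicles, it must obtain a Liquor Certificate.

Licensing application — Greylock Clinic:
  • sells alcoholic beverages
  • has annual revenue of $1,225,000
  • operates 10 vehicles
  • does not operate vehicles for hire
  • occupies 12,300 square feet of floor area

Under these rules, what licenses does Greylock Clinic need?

Compliance Registration, High-Revenue Authorization, Small Fleet Authorization, Trade Registration

Art. I. revenue $1,225,000 ≤ $2,575,000; vehicles 10 ≤ 15 → Operating Registration not required.
Art. II. revenue $1,225,000 ≥ $725,000; sells alcoholic beverages → High-Revenue Authorization required.
Art. III. floor area 12,300 square feet ≤ 13,500 square feet; sells alcoholic beverages; vehicles 10 > 7 → Operating Permit required.
Art. IV. sells alcoholic beverages; revenue $1,225,000 ≥ $75,000 → Compliance Registration required.
Art. V. floor area 12,300 square feet < 13,700 square feet → General Business Permit not required.
Art. VI. floor area 12,300 square feet < 20,000 square feet; vehicles 10 ≥ 8 → Trade Registration required.
Art. VII. vehicles 10 ≤ 14 → Small Fleet Authorization required.
Art. VIII. does not operate vehicles for hire; floor area 12,300 square feet < 13,700 square feet → Trade Certificate not required.
Art. IX. sells alcoholic beverages; floor area 12,300 square feet ≥ 8,500 square feet; vehicles 10 ≥ 3 → Liquor Permit not required.
Art. X. revenue $1,225,000 ≤ $1,550,000 → exempt from Operating Permit.
Art. XI. sells alcoholic beverages; does not operate vehicles for hire; revenue $1,225,000 > $400,000 → Annual Certificate not required.
Art. XII. sells alcoholic beverages; vehicles 10 < 15 → Liquor Certificate not required.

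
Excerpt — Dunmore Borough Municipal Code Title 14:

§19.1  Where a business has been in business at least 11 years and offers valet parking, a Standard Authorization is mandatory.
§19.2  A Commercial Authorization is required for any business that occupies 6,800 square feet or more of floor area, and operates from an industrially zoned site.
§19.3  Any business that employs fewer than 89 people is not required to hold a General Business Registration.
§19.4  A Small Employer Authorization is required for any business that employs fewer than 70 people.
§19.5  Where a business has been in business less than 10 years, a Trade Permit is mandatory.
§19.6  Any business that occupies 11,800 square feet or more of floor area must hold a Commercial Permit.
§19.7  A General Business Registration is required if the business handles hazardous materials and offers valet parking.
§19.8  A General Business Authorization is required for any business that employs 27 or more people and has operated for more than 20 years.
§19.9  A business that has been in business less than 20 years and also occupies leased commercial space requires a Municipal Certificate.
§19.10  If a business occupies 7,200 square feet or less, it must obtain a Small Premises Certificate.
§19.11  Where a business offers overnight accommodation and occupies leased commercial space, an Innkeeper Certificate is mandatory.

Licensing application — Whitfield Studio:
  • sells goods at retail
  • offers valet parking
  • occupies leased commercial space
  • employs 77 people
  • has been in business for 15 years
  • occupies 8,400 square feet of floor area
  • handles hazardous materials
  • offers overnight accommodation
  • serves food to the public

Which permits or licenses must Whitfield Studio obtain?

Innkeeper Certificate, Municipal Certificate, Standard Authorization

§19.1 years in business 15 ≥ 11; offers valet parking → Standard Authorization required.
§19.2 floor area 8,400 square feet ≥ 6,800 square feet; occupies leased commercial space (not: operates from an industrially zoned site) → Commercial Authorization not required.
§19.3 employees 77 < 89 → exempt from General Business Registration.
§19.4 employees 77 ≥ 70 → Small Employer Authorization not required.
§19.5 years in business 15 ≥ 10 → Trade Permit not required.
§19.6 floor area 8,400 square feet < 11,800 square feet → Commercial Permit not required.
§19.7 handles hazardous materials; offers valet parking → General Business Registration required.
§19.8 employees 77 ≥ 27; years in business 15 ≤ 20 → General Business Authorization not required.
§19.9 years in business 15 < 20; occupies leased commercial space → Municipal Certificate required.
§19.10 floor area 8,400 square feet > 7,200 square feet → Small Premises Certificate not required.
§19.11 offers overnight accommodation; occupies leased commercial space → Innkeeper Certificate required.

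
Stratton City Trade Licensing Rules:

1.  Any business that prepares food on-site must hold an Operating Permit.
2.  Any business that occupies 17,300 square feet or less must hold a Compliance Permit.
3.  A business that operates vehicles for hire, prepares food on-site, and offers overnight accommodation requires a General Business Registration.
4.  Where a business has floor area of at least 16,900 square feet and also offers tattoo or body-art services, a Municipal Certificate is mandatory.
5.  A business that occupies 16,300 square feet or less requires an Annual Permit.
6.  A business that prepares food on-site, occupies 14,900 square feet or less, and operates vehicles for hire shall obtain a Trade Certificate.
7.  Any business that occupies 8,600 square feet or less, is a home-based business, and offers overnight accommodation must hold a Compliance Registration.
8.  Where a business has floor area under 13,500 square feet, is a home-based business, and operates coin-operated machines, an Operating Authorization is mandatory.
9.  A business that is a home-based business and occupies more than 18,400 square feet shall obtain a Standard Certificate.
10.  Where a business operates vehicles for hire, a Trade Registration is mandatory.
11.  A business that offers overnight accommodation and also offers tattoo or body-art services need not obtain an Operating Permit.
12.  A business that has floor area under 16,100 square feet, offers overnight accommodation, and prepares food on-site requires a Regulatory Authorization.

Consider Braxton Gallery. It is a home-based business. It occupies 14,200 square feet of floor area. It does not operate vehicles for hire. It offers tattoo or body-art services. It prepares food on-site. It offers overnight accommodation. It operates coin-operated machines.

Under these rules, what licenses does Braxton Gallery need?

1. prepares food on-site → Operating Permit required.
2. floor area 14,200 square feet ≤ 17,300 square feet → Compliance Permit required.
3. does not operate vehicles for hire; prepares food on-site; offers overnight accommodation → General Business Registration not required.
4. floor area 14,200 square feet < 16,900 square feet; offers tattoo or body-art services → Municipal Certificate not required.
5. floor area 14,200 square feet ≤ 16,300 square feet → Annual Permit required.
6. prepares food on-site; floor area 14,200 square feet ≤ 14,900 square feet; does not operate vehicles for hire → Trade Certificate not required.
7. floor area 14,200 square feet > 8,600 square feet; is a home-based business; offers overnight accommodation → Compliance Registration not required.
8. floor area 14,200 square feet ≥ 13,500 square feet; is a home-based business; operates coin-operated machines → Operating Authorization not required.
9. is a home-based business; floor area 14,200 square feet ≤ 18,400 square feet → Standard Certificate not required.
10. does not operate vehicles for hire → Trade Registration not required.
11. offers overnight accommodation; offers tattoo or body-art services → exempt from Operating Permit.
12. floor area 14,200 square feet < 16,100 square feet; offers overnight accommodation; prepares food on-site → Regulatory Authorization required.

Annual Permit, Compliance Permit, Regulatory Authorization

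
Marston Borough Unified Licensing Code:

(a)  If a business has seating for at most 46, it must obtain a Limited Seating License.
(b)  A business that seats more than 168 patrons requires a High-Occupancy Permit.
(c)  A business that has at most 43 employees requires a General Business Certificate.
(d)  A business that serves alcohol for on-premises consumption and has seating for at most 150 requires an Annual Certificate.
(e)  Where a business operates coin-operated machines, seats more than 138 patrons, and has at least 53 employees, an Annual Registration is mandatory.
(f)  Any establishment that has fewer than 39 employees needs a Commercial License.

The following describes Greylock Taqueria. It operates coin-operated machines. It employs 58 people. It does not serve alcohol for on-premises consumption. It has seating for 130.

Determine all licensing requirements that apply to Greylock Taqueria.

None

(a) seating 130 > 46 → Limited Seating License not required.
(b) seating 130 ≤ 168 → High-Occupancy Permit not required.
(c) employees 58 > 43 → General Business Certificate not required.
(d) does not serve alcohol for on-premises consumption; seating 130 ≤ 150 → Annual Certificate not required.
(e) operates coin-operated machines; seating 130 ≤ 138; employees 58 ≥ 53 → Annual Registration not required.
(f) employees 58 ≥ 39 → Commercial License not required.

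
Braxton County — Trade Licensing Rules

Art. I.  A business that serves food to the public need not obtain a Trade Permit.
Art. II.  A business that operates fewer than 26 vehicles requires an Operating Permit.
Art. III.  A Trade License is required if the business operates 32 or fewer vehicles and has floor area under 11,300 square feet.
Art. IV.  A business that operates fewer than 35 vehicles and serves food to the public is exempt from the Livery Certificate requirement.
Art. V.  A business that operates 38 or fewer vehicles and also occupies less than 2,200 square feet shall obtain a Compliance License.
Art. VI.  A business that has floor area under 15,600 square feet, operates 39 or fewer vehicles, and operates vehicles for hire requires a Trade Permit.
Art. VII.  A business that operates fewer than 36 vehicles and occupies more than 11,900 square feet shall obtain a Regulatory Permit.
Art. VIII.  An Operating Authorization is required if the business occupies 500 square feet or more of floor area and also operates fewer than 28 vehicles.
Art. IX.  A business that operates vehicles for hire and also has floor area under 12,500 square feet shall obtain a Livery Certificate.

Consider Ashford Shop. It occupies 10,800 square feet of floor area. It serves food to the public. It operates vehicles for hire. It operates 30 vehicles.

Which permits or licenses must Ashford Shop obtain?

Art. I. serves food to the public → exempt from Trade Permit.
Art. II. vehicles 30 ≥ 26 → Operating Permit not required.
Art. III. vehicles 30 ≤ 32; floor area 10,800 square feet < 11,300 square feet → Trade License required.
Art. IV. vehicles 30 < 35; serves food to the public → exempt from Livery Certificate.
Art. V. vehicles 30 ≤ 38; floor area 10,800 square feet ≥ 2,200 square feet → Compliance License not required.
Art. VI. floor area 10,800 square feet < 15,600 square feet; vehicles 30 ≤ 39; operates vehicles for hire → Trade Permit required.
Art. VII. vehicles 30 < 36; floor area 10,800 square feet ≤ 11,900 square feet → Regulatory Permit not required.
Art. VIII. floor area 10,800 square feet ≥ 500 square feet; vehicles 30 ≥ 28 → Operating Authorization not required.
Art. IX. operates vehicles for hire; floor area 10,800 square feet < 12,500 square feet → Livery Certificate required.

Trade License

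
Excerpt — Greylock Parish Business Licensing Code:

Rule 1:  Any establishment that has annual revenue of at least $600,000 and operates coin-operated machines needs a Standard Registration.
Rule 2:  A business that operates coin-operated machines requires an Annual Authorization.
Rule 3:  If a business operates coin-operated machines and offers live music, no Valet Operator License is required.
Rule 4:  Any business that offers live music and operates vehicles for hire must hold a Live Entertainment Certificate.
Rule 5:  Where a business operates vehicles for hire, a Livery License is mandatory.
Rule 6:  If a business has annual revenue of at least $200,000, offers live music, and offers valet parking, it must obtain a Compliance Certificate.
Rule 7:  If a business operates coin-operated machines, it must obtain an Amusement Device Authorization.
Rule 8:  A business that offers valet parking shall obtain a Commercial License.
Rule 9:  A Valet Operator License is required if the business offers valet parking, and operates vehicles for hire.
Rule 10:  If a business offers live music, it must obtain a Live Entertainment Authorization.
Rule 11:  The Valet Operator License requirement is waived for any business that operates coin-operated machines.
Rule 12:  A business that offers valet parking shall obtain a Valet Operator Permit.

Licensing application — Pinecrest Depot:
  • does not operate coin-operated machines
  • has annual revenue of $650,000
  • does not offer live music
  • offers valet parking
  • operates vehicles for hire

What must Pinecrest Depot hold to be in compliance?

Commercial License, Livery License, Valet Operator License, Valet Operator Permit

Rule 1: revenue $650,000 ≥ $600,000; does not operate coin-operated machines → Standard Registration not required.
Rule 2: does not operate coin-operated machines → Annual Authorization not required.
Rule 3: does not operate coin-operated machines; does not offer live music → Valet Operator License exemption does not apply.
Rule 4: does not offer live music; operates vehicles for hire → Live Entertainment Certificate not required.
Rule 5: operates vehicles for hire → Livery License required.
Rule 6: revenue $650,000 ≥ $200,000; does not offer live music; offers valet parking → Compliance Certificate not required.
Rule 7: does not operate coin-operated machines → Amusement Device Authorization not required.
Rule 8: offers valet parking → Commercial License required.
Rule 9: offers valet parking; operates vehicles for hire → Valet Operator License required.
Rule 10: does not offer live music → Live Entertainment Authorization not required.
Rule 11: does not operate coin-operated machines → Valet Operator License exemption does not apply.
Rule 12: offers valet parking → Valet Operator Permit required.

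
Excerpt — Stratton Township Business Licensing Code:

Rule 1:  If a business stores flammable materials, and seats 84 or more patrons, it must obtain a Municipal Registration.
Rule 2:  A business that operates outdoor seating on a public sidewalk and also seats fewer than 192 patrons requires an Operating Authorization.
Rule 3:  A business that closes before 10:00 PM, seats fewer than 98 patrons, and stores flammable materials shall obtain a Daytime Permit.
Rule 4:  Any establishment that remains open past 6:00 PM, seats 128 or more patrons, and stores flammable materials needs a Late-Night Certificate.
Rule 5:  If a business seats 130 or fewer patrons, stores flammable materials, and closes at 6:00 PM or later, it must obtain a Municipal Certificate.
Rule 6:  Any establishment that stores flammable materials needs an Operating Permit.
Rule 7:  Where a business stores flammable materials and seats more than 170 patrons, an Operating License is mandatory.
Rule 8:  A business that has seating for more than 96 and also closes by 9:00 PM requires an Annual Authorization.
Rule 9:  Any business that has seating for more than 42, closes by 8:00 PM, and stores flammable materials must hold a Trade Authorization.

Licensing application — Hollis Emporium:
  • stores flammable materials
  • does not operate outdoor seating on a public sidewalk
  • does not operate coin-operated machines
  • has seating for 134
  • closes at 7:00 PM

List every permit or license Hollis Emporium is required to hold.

Annual Authorization, Late-Night Certificate, Municipal Registration, Operating Permit, Trade Authorization

Rule 1: stores flammable materials; seating 134 ≥ 84 → Municipal Registration required.
Rule 2: does not operate outdoor seating on a public sidewalk; seating 134 < 192 → Operating Authorization not required.
Rule 3: closes 7:00 PM, at/before 10:00 PM; seating 134 ≥ 98; stores flammable materials → Daytime Permit not required.
Rule 4: closes 7:00 PM, after 6:00 PM; seating 134 ≥ 128; stores flammable materials → Late-Night Certificate required.
Rule 5: seating 134 > 130; stores flammable materials; closes 7:00 PM, after 6:00 PM → Municipal Certificate not required.
Rule 6: stores flammable materials → Operating Permit required.
Rule 7: stores flammable materials; seating 134 ≤ 170 → Operating License not required.
Rule 8: seating 134 > 96; closes 7:00 PM, at/before 9:00 PM → Annual Authorization required.
Rule 9: seating 134 > 42; closes 7:00 PM, at/before 8:00 PM; stores flammable materials → Trade Authorization required.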